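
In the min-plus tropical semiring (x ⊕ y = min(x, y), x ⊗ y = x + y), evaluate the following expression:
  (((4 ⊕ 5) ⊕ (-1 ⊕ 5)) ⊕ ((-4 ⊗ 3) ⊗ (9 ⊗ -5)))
(((4 ⊕ 5) ⊕ (-1 ⊕ 5)) ⊕ ((-4 ⊗ 3) ⊗ (9 ⊗ -5))) = -1

Expand innermost to outermost. Recall ⊕ takes the minimum of its arguments and ⊗ takes their sum. Working out the expression (((4 ⊕ 5) ⊕ (-1 ⊕ 5)) ⊕ ((-4 ⊗ 3) ⊗ (9 ⊗ -5))) gives -1.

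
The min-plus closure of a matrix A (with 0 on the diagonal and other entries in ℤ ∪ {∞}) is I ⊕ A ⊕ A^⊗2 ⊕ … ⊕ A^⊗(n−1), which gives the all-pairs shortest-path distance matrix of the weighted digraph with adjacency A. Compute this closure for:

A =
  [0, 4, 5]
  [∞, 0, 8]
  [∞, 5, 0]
Closure =
  [0, 4, 5]
  [∞, 0, 8]
  [∞, 5, 0]

This is the Floyd-Warshall all-pairs shortest-path computation. For each intermediate vertex k = 0, 1, …, 2, update dist[i][j] ← min(dist[i][j], dist[i][k] + dist[k][j]). The final matrix gives, for each (i, j), the minimum total weight of any directed path from i to j (possibly empty when i = j).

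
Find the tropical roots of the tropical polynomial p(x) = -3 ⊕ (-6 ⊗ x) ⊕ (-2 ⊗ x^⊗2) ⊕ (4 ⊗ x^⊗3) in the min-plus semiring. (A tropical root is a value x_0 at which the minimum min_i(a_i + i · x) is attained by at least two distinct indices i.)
Roots: {-6, -4, 3}

Each tropical root is a break point of the lower envelope of the lines y = a_i + i · x (there are 4 lines, with slopes 0, 1, ..., 3). Only the lines that attain the minimum somewhere contribute to roots; other lines are dominated. Here the surviving (envelope) indices are i = 3, i = 2, i = 1, i = 0.
Intersections between consecutive envelope lines give the roots: for adjacent envelope indices i < j the intersection is x = (a_i − a_j) / (j − i). Reading off the sorted break points: {-6, -4, 3}.
Verification: at each break x_0, at least two indices attain the minimum of min_i(a_i + i · x_0).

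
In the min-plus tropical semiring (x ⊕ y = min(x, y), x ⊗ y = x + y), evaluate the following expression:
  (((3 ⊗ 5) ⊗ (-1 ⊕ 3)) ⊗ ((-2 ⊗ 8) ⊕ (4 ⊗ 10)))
(((3 ⊗ 5) ⊗ (-1 ⊕ 3)) ⊗ ((-2 ⊗ 8) ⊕ (4 ⊗ 10))) = 13

Expand innermost to outermost. Recall ⊕ takes the minimum of its arguments and ⊗ takes their sum. Working out the expression (((3 ⊗ 5) ⊗ (-1 ⊕ 3)) ⊗ ((-2 ⊗ 8) ⊕ (4 ⊗ 10))) gives 13.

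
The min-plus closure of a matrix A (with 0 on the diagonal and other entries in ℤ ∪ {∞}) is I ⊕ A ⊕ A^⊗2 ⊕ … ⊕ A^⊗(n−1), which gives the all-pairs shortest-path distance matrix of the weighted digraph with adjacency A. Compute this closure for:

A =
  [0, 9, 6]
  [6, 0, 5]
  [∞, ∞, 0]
Closure =
  [0, 9, 6]
  [6, 0, 5]
  [∞, ∞, 0]

This is the Floyd-Warshall all-pairs shortest-path computation. For each intermediate vertex k = 0, 1, …, 2, update dist[i][j] ← min(dist[i][j], dist[i][k] + dist[k][j]). The final matrix gives, for each (i, j), the minimum total weight of any directed path from i to j (possibly empty when i = j).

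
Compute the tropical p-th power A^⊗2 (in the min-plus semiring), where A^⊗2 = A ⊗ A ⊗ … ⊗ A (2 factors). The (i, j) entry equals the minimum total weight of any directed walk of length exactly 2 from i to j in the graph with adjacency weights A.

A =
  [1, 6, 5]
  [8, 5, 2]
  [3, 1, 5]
A^⊗2 =
  [2, 6, 6]
  [5, 3, 7]
  [4, 6, 3]

Each entry (A^⊗2)_ij equals the minimum over all length-2 walks i = v_0 → v_1 → … → v_2 = j of Σ_t A[v_t][v_{t+1}]. For example, for (i, j) = (0, 2) we minimise over 3 possible intermediate vertex sequences; the minimum is 6, attained along the walk 0 → 0 → 2.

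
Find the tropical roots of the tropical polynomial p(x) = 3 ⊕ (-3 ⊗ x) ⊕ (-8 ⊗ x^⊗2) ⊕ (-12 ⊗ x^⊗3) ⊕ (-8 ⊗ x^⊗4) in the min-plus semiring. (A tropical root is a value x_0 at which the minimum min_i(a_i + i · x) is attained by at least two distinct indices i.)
Roots: {-4, 4, 5, 6}

Each tropical root is a break point of the lower envelope of the lines y = a_i + i · x (there are 5 lines, with slopes 0, 1, ..., 4). Only the lines that attain the minimum somewhere contribute to roots; other lines are dominated. Here the surviving (envelope) indices are i = 4, i = 3, i = 2, i = 1, i = 0.
Intersections between consecutive envelope lines give the roots: for adjacent envelope indices i < j the intersection is x = (a_i − a_j) / (j − i). Reading off the sorted break points: {-4, 4, 5, 6}.
Verification: at each break x_0, at least two indices attain the minimum of min_i(a_i + i · x_0).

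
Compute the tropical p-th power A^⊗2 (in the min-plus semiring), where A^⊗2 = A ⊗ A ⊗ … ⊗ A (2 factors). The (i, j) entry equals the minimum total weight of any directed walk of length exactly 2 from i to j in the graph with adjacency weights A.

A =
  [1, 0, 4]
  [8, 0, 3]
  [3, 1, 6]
A^⊗2 =
  [2, 0, 3]
  [6, 0, 3]
  [4, 1, 4]

Each entry (A^⊗2)_ij equals the minimum over all length-2 walks i = v_0 → v_1 → … → v_2 = j of Σ_t A[v_t][v_{t+1}]. For example, for (i, j) = (0, 2) we minimise over 3 possible intermediate vertex sequences; the minimum is 3, attained along the walk 0 → 1 → 2.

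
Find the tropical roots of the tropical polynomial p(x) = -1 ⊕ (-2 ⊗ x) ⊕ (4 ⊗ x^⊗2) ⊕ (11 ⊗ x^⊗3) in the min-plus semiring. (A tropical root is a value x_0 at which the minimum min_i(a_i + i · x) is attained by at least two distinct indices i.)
Roots: {-7, -6, 1}

Each tropical root is a break point of the lower envelope of the lines y = a_i + i · x (there are 4 lines, with slopes 0, 1, ..., 3). Only the lines that attain the minimum somewhere contribute to roots; other lines are dominated. Here the surviving (envelope) indices are i = 3, i = 2, i = 1, i = 0.
Intersections between consecutive envelope lines give the roots: for adjacent envelope indices i < j the intersection is x = (a_i − a_j) / (j − i). Reading off the sorted break points: {-7, -6, 1}.
Verification: at each break x_0, at least two indices attain the minimum of min_i(a_i + i · x_0).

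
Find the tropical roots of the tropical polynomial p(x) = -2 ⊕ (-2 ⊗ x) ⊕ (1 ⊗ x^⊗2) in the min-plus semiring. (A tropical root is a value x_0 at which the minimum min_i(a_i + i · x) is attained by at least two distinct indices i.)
Roots: {-3, 0}

Each tropical root is a break point of the lower envelope of the lines y = a_i + i · x (there are 3 lines, with slopes 0, 1, ..., 2). Only the lines that attain the minimum somewhere contribute to roots; other lines are dominated. Here the surviving (envelope) indices are i = 2, i = 1, i = 0.
Intersections between consecutive envelope lines give the roots: for adjacent envelope indices i < j the intersection is x = (a_i − a_j) / (j − i). Reading off the sorted break points: {-3, 0}.
Verification: at each break x_0, at least two indices attain the minimum of min_i(a_i + i · x_0).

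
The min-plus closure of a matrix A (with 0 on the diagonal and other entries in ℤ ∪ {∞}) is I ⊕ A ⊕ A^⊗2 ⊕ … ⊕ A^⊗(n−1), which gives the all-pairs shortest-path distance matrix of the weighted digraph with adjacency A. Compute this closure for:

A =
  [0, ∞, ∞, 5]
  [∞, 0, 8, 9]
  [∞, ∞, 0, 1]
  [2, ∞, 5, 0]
Closure =
  [0, ∞, 10, 5]
  [11, 0, 8, 9]
  [3, ∞, 0, 1]
  [2, ∞, 5, 0]

This is the Floyd-Warshall all-pairs shortest-path computation. For each intermediate vertex k = 0, 1, …, 3, update dist[i][j] ← min(dist[i][j], dist[i][k] + dist[k][j]). The final matrix gives, for each (i, j), the minimum total weight of any directed path from i to j (possibly empty when i = j).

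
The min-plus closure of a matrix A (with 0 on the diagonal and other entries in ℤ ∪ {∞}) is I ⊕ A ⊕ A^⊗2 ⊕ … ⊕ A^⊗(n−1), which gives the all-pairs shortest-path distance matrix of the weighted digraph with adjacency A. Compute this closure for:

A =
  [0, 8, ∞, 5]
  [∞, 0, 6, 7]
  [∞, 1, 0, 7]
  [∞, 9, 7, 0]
Closure =
  [0, 8, 12, 5]
  [∞, 0, 6, 7]
  [∞, 1, 0, 7]
  [∞, 8, 7, 0]

This is the Floyd-Warshall all-pairs shortest-path computation. For each intermediate vertex k = 0, 1, …, 3, update dist[i][j] ← min(dist[i][j], dist[i][k] + dist[k][j]). The final matrix gives, for each (i, j), the minimum total weight of any directed path from i to j (possibly empty when i = j).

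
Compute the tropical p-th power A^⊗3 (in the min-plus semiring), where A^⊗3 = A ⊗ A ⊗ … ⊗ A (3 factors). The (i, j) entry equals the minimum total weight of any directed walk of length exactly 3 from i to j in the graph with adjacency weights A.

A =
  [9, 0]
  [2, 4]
A^⊗3 =
  [6, 2]
  [4, 6]

Each entry (A^⊗3)_ij equals the minimum over all length-3 walks i = v_0 → v_1 → … → v_3 = j of Σ_t A[v_t][v_{t+1}]. For example, for (i, j) = (0, 1) we minimise over 4 possible intermediate vertex sequences; the minimum is 2, attained along the walk 0 → 1 → 0 → 1.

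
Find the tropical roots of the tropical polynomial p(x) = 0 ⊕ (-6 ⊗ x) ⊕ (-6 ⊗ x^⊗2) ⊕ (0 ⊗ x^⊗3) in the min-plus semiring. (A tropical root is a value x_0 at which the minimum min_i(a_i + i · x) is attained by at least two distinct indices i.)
Roots: {-6, 0, 6}

Each tropical root is a break point of the lower envelope of the lines y = a_i + i · x (there are 4 lines, with slopes 0, 1, ..., 3). Only the lines that attain the minimum somewhere contribute to roots; other lines are dominated. Here the surviving (envelope) indices are i = 3, i = 2, i = 1, i = 0.
Intersections between consecutive envelope lines give the roots: for adjacent envelope indices i < j the intersection is x = (a_i − a_j) / (j − i). Reading off the sorted break points: {-6, 0, 6}.
Verification: at each break x_0, at least two indices attain the minimum of min_i(a_i + i · x_0).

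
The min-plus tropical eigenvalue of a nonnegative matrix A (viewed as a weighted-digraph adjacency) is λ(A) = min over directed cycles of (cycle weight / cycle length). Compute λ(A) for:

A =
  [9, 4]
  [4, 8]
λ(A) = 4

Enumerate directed cycles and compute their means (weight / length). Sample:
  cycle 0 → 0: weight = 9, length = 1, mean = 9/1 ≈ 9.000
  cycle 1 → 1: weight = 8, length = 1, mean = 8/1 ≈ 8.000
  cycle 0 → 1 → 0: weight = 8, length = 2, mean = 8/2 ≈ 4.000
  cycle 1 → 0 → 1: weight = 8, length = 2, mean = 8/2 ≈ 4.000
Minimum mean = 4.000, attained e.g. along the cycle 0 → 1 → 0 with weight 8 and length 2. So λ(A) = 8/2 = 4.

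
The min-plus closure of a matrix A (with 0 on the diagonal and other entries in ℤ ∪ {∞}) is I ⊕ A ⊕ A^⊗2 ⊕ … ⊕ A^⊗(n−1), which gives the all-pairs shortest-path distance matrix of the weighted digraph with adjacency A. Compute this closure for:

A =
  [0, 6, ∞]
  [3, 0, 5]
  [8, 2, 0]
Closure =
  [0, 6, 11]
  [3, 0, 5]
  [5, 2, 0]

This is the Floyd-Warshall all-pairs shortest-path computation. For each intermediate vertex k = 0, 1, …, 2, update dist[i][j] ← min(dist[i][j], dist[i][k] + dist[k][j]). The final matrix gives, for each (i, j), the minimum total weight of any directed path from i to j (possibly empty when i = j).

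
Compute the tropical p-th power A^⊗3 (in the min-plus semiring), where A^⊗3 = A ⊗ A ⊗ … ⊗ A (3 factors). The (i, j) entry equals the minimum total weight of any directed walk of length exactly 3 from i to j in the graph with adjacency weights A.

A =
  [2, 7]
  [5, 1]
A^⊗3 =
  [6, 9]
  [7, 3]

Each entry (A^⊗3)_ij equals the minimum over all length-3 walks i = v_0 → v_1 → … → v_3 = j of Σ_t A[v_t][v_{t+1}]. For example, for (i, j) = (0, 1) we minimise over 4 possible intermediate vertex sequences; the minimum is 9, attained along the walk 0 → 1 → 1 → 1.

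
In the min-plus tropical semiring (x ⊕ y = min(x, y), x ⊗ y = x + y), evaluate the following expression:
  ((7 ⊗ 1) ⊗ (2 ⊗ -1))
((7 ⊗ 1) ⊗ (2 ⊗ -1)) = 9

Expand innermost to outermost. Recall ⊕ takes the minimum of its arguments and ⊗ takes their sum. Working out the expression ((7 ⊗ 1) ⊗ (2 ⊗ -1)) gives 9.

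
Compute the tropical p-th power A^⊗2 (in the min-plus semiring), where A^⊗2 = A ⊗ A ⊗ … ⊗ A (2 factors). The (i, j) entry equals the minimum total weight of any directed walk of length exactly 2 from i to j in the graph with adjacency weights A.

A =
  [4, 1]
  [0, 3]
A^⊗2 =
  [1, 4]
  [3, 1]

Each entry (A^⊗2)_ij equals the minimum over all length-2 walks i = v_0 → v_1 → … → v_2 = j of Σ_t A[v_t][v_{t+1}]. For example, for (i, j) = (0, 1) we minimise over 2 possible intermediate vertex sequences; the minimum is 4, attained along the walk 0 → 1 → 1.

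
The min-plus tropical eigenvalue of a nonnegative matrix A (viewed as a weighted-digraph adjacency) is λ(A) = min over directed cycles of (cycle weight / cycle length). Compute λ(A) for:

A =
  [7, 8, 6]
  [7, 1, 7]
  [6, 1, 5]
λ(A) = 1

Enumerate directed cycles and compute their means (weight / length). Sample:
  cycle 0 → 0: weight = 7, length = 1, mean = 7/1 ≈ 7.000
  cycle 1 → 1: weight = 1, length = 1, mean = 1/1 ≈ 1.000
  cycle 2 → 2: weight = 5, length = 1, mean = 5/1 ≈ 5.000
  cycle 0 → 1 → 0: weight = 15, length = 2, mean = 15/2 ≈ 7.500
  cycle 0 → 2 → 0: weight = 12, length = 2, mean = 12/2 ≈ 6.000
  cycle 1 → 0 → 1: weight = 15, length = 2, mean = 15/2 ≈ 7.500
Minimum mean = 1.000, attained e.g. along the cycle 1 → 1 with weight 1 and length 1. So λ(A) = 1/1 = 1.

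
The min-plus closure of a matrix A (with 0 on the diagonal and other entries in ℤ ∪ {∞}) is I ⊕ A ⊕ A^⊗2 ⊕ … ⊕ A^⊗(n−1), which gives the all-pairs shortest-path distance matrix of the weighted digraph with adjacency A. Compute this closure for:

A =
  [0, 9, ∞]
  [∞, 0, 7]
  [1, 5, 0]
Closure =
  [0, 9, 16]
  [8, 0, 7]
  [1, 5, 0]

This is the Floyd-Warshall all-pairs shortest-path computation. For each intermediate vertex k = 0, 1, …, 2, update dist[i][j] ← min(dist[i][j], dist[i][k] + dist[k][j]). The final matrix gives, for each (i, j), the minimum total weight of any directed path from i to j (possibly empty when i = j).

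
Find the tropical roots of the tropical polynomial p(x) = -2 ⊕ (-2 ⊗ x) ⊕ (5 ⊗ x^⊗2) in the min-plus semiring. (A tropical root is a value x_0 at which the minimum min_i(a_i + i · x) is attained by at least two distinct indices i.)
Roots: {-7, 0}

Each tropical root is a break point of the lower envelope of the lines y = a_i + i · x (there are 3 lines, with slopes 0, 1, ..., 2). Only the lines that attain the minimum somewhere contribute to roots; other lines are dominated. Here the surviving (envelope) indices are i = 2, i = 1, i = 0.
Intersections between consecutive envelope lines give the roots: for adjacent envelope indices i < j the intersection is x = (a_i − a_j) / (j − i). Reading off the sorted break points: {-7, 0}.
Verification: at each break x_0, at least two indices attain the minimum of min_i(a_i + i · x_0).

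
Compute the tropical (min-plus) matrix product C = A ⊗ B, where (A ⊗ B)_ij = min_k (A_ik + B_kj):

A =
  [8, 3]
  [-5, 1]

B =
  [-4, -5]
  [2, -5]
A ⊗ B =
  [4, -2]
  [-9, -10]

Apply the min-plus product entry-by-entry:
  C[0][0] = min over k of (A[0][0] + B[0][0] = 8 + -4 = 4, A[0][1] + B[1][0] = 3 + 2 = 5) = 4 (attained at k = 0)
  C[0][1] = min over k of (A[0][0] + B[0][1] = 8 + -5 = 3, A[0][1] + B[1][1] = 3 + -5 = -2) = -2 (attained at k = 1)
  C[1][0] = min over k of (A[1][0] + B[0][0] = -5 + -4 = -9, A[1][1] + B[1][0] = 1 + 2 = 3) = -9 (attained at k = 0)
  C[1][1] = min over k of (A[1][0] + B[0][1] = -5 + -5 = -10, A[1][1] + B[1][1] = 1 + -5 = -4) = -10 (attained at k = 0)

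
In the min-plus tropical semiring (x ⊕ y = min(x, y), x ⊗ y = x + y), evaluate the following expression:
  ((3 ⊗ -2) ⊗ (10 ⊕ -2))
((3 ⊗ -2) ⊗ (10 ⊕ -2)) = -1

Expand innermost to outermost. Recall ⊕ takes the minimum of its arguments and ⊗ takes their sum. Working out the expression ((3 ⊗ -2) ⊗ (10 ⊕ -2)) gives -1.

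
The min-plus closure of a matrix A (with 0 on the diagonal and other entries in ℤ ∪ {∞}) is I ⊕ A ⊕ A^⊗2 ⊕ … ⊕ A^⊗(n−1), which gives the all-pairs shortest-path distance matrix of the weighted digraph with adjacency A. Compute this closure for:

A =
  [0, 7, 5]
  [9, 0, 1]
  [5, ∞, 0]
Closure =
  [0, 7, 5]
  [6, 0, 1]
  [5, 12, 0]

This is the Floyd-Warshall all-pairs shortest-path computation. For each intermediate vertex k = 0, 1, …, 2, update dist[i][j] ← min(dist[i][j], dist[i][k] + dist[k][j]). The final matrix gives, for each (i, j), the minimum total weight of any directed path from i to j (possibly empty when i = j).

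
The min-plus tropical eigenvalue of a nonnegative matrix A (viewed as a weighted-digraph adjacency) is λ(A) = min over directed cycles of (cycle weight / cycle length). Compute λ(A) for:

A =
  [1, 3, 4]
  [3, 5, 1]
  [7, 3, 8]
λ(A) = 1

Enumerate directed cycles and compute their means (weight / length). Sample:
  cycle 0 → 0: weight = 1, length = 1, mean = 1/1 ≈ 1.000
  cycle 1 → 1: weight = 5, length = 1, mean = 5/1 ≈ 5.000
  cycle 2 → 2: weight = 8, length = 1, mean = 8/1 ≈ 8.000
  cycle 0 → 1 → 0: weight = 6, length = 2, mean = 6/2 ≈ 3.000
  cycle 0 → 2 → 0: weight = 11, length = 2, mean = 11/2 ≈ 5.500
  cycle 1 → 0 → 1: weight = 6, length = 2, mean = 6/2 ≈ 3.000
Minimum mean = 1.000, attained e.g. along the cycle 0 → 0 with weight 1 and length 1. So λ(A) = 1/1 = 1.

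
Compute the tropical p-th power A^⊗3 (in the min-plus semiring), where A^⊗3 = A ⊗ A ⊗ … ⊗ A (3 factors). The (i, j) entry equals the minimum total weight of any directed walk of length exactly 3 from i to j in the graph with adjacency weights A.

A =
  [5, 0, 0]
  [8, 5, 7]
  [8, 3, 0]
A^⊗3 =
  [8, 3, 0]
  [15, 10, 7]
  [8, 3, 0]

Each entry (A^⊗3)_ij equals the minimum over all length-3 walks i = v_0 → v_1 → … → v_3 = j of Σ_t A[v_t][v_{t+1}]. For example, for (i, j) = (0, 2) we minimise over 9 possible intermediate vertex sequences; the minimum is 0, attained along the walk 0 → 2 → 2 → 2.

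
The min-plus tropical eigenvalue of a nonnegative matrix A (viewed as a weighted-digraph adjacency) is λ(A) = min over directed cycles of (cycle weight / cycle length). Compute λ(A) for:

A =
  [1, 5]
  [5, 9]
λ(A) = 1

Enumerate directed cycles and compute their means (weight / length). Sample:
  cycle 0 → 0: weight = 1, length = 1, mean = 1/1 ≈ 1.000
  cycle 1 → 1: weight = 9, length = 1, mean = 9/1 ≈ 9.000
  cycle 0 → 1 → 0: weight = 10, length = 2, mean = 10/2 ≈ 5.000
  cycle 1 → 0 → 1: weight = 10, length = 2, mean = 10/2 ≈ 5.000
Minimum mean = 1.000, attained e.g. along the cycle 0 → 0 with weight 1 and length 1. So λ(A) = 1/1 = 1.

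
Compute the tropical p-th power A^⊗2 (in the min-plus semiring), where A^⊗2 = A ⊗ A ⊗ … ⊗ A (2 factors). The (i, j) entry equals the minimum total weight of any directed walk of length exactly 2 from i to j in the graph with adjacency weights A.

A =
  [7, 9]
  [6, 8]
A^⊗2 =
  [14, 16]
  [13, 15]

Each entry (A^⊗2)_ij equals the minimum over all length-2 walks i = v_0 → v_1 → … → v_2 = j of Σ_t A[v_t][v_{t+1}]. For example, for (i, j) = (0, 1) we minimise over 2 possible intermediate vertex sequences; the minimum is 16, attained along the walk 0 → 0 → 1.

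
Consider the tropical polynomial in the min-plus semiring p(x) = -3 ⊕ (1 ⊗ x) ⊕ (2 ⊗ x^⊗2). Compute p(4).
p(4) = -3

A tropical monomial a ⊗ x^⊗i evaluates to a + i · x. Evaluating each term at x = 4:
  Term 0 contributes -3 + 0 · 4 = -3
  Term 1 contributes 1 + 1 · 4 = 5
  Term 2 contributes 2 + 2 · 4 = 10
p(4) = ⊕ of these = min[-3, 5, 10] = -3.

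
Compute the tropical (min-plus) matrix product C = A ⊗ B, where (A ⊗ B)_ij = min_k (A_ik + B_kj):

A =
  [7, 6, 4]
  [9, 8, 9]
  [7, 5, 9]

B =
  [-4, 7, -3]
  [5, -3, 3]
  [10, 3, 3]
A ⊗ B =
  [3, 3, 4]
  [5, 5, 6]
  [3, 2, 4]

Apply the min-plus product entry-by-entry:
  C[0][0] = min over k of (A[0][0] + B[0][0] = 7 + -4 = 3, A[0][1] + B[1][0] = 6 + 5 = 11, A[0][2] + B[2][0] = 4 + 10 = 14) = 3 (attained at k = 0)
  C[0][1] = min over k of (A[0][0] + B[0][1] = 7 + 7 = 14, A[0][1] + B[1][1] = 6 + -3 = 3, A[0][2] + B[2][1] = 4 + 3 = 7) = 3 (attained at k = 1)
  C[0][2] = min over k of (A[0][0] + B[0][2] = 7 + -3 = 4, A[0][1] + B[1][2] = 6 + 3 = 9, A[0][2] + B[2][2] = 4 + 3 = 7) = 4 (attained at k = 0)
  C[1][0] = min over k of (A[1][0] + B[0][0] = 9 + -4 = 5, A[1][1] + B[1][0] = 8 + 5 = 13, A[1][2] + B[2][0] = 9 + 10 = 19) = 5 (attained at k = 0)
  C[1][1] = min over k of (A[1][0] + B[0][1] = 9 + 7 = 16, A[1][1] + B[1][1] = 8 + -3 = 5, A[1][2] + B[2][1] = 9 + 3 = 12) = 5 (attained at k = 1)
  C[1][2] = min over k of (A[1][0] + B[0][2] = 9 + -3 = 6, A[1][1] + B[1][2] = 8 + 3 = 11, A[1][2] + B[2][2] = 9 + 3 = 12) = 6 (attained at k = 0)
  C[2][0] = min over k of (A[2][0] + B[0][0] = 7 + -4 = 3, A[2][1] + B[1][0] = 5 + 5 = 10, A[2][2] + B[2][0] = 9 + 10 = 19) = 3 (attained at k = 0)
  C[2][1] = min over k of (A[2][0] + B[0][1] = 7 + 7 = 14, A[2][1] + B[1][1] = 5 + -3 = 2, A[2][2] + B[2][1] = 9 + 3 = 12) = 2 (attained at k = 1)
  C[2][2] = min over k of (A[2][0] + B[0][2] = 7 + -3 = 4, A[2][1] + B[1][2] = 5 + 3 = 8, A[2][2] + B[2][2] = 9 + 3 = 12) = 4 (attained at k = 0)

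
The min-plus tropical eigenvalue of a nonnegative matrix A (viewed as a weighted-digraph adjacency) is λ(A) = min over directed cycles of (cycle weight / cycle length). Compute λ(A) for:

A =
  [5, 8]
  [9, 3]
λ(A) = 3

Enumerate directed cycles and compute their means (weight / length). Sample:
  cycle 0 → 0: weight = 5, length = 1, mean = 5/1 ≈ 5.000
  cycle 1 → 1: weight = 3, length = 1, mean = 3/1 ≈ 3.000
  cycle 0 → 1 → 0: weight = 17, length = 2, mean = 17/2 ≈ 8.500
  cycle 1 → 0 → 1: weight = 17, length = 2, mean = 17/2 ≈ 8.500
Minimum mean = 3.000, attained e.g. along the cycle 1 → 1 with weight 3 and length 1. So λ(A) = 3/1 = 3.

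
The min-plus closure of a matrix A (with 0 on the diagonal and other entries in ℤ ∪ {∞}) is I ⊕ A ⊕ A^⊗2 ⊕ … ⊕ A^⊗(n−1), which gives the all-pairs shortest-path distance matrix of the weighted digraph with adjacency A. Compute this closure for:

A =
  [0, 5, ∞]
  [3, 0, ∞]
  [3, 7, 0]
Closure =
  [0, 5, ∞]
  [3, 0, ∞]
  [3, 7, 0]

This is the Floyd-Warshall all-pairs shortest-path computation. For each intermediate vertex k = 0, 1, …, 2, update dist[i][j] ← min(dist[i][j], dist[i][k] + dist[k][j]). The final matrix gives, for each (i, j), the minimum total weight of any directed path from i to j (possibly empty when i = j).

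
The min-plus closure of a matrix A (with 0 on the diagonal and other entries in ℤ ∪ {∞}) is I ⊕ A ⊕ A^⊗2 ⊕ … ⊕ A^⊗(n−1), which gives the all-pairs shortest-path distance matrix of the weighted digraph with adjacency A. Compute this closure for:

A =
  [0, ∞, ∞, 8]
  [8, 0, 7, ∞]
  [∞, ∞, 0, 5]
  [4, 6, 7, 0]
Closure =
  [0, 14, 15, 8]
  [8, 0, 7, 12]
  [9, 11, 0, 5]
  [4, 6, 7, 0]

This is the Floyd-Warshall all-pairs shortest-path computation. For each intermediate vertex k = 0, 1, …, 3, update dist[i][j] ← min(dist[i][j], dist[i][k] + dist[k][j]). The final matrix gives, for each (i, j), the minimum total weight of any directed path from i to j (possibly empty when i = j).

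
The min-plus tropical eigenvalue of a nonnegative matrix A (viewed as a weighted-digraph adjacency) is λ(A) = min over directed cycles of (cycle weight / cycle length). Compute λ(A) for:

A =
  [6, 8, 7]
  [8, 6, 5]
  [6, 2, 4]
λ(A) = 7/2

Enumerate directed cycles and compute their means (weight / length). Sample:
  cycle 0 → 0: weight = 6, length = 1, mean = 6/1 ≈ 6.000
  cycle 1 → 1: weight = 6, length = 1, mean = 6/1 ≈ 6.000
  cycle 2 → 2: weight = 4, length = 1, mean = 4/1 ≈ 4.000
  cycle 0 → 1 → 0: weight = 16, length = 2, mean = 16/2 ≈ 8.000
  cycle 0 → 2 → 0: weight = 13, length = 2, mean = 13/2 ≈ 6.500
  cycle 1 → 0 → 1: weight = 16, length = 2, mean = 16/2 ≈ 8.000
Minimum mean = 3.500, attained e.g. along the cycle 1 → 2 → 1 with weight 7 and length 2. So λ(A) = 7/2 = 7/2.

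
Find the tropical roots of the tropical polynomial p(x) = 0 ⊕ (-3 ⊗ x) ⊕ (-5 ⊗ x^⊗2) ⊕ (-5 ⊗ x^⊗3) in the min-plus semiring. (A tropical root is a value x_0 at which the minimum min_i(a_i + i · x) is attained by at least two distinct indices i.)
Roots: {0, 2, 3}

Each tropical root is a break point of the lower envelope of the lines y = a_i + i · x (there are 4 lines, with slopes 0, 1, ..., 3). Only the lines that attain the minimum somewhere contribute to roots; other lines are dominated. Here the surviving (envelope) indices are i = 3, i = 2, i = 1, i = 0.
Intersections between consecutive envelope lines give the roots: for adjacent envelope indices i < j the intersection is x = (a_i − a_j) / (j − i). Reading off the sorted break points: {0, 2, 3}.
Verification: at each break x_0, at least two indices attain the minimum of min_i(a_i + i · x_0).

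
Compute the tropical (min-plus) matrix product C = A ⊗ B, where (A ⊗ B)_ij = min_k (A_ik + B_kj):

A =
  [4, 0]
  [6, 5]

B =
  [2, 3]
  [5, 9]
A ⊗ B =
  [5, 7]
  [8, 9]

Apply the min-plus product entry-by-entry:
  C[0][0] = min over k of (A[0][0] + B[0][0] = 4 + 2 = 6, A[0][1] + B[1][0] = 0 + 5 = 5) = 5 (attained at k = 1)
  C[0][1] = min over k of (A[0][0] + B[0][1] = 4 + 3 = 7, A[0][1] + B[1][1] = 0 + 9 = 9) = 7 (attained at k = 0)
  C[1][0] = min over k of (A[1][0] + B[0][0] = 6 + 2 = 8, A[1][1] + B[1][0] = 5 + 5 = 10) = 8 (attained at k = 0)
  C[1][1] = min over k of (A[1][0] + B[0][1] = 6 + 3 = 9, A[1][1] + B[1][1] = 5 + 9 = 14) = 9 (attained at k = 0)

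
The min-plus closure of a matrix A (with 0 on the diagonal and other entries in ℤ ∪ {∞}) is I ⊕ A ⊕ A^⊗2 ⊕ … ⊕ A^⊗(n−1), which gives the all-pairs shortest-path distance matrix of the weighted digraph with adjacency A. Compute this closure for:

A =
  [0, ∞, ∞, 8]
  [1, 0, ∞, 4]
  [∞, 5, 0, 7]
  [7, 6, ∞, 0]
Closure =
  [0, 14, ∞, 8]
  [1, 0, ∞, 4]
  [6, 5, 0, 7]
  [7, 6, ∞, 0]

This is the Floyd-Warshall all-pairs shortest-path computation. For each intermediate vertex k = 0, 1, …, 3, update dist[i][j] ← min(dist[i][j], dist[i][k] + dist[k][j]). The final matrix gives, for each (i, j), the minimum total weight of any directed path from i to j (possibly empty when i = j).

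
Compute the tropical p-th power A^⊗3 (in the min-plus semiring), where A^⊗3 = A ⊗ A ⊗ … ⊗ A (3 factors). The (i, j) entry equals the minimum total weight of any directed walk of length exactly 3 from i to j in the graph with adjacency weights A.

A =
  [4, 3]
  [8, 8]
A^⊗3 =
  [12, 11]
  [16, 15]

Each entry (A^⊗3)_ij equals the minimum over all length-3 walks i = v_0 → v_1 → … → v_3 = j of Σ_t A[v_t][v_{t+1}]. For example, for (i, j) = (0, 1) we minimise over 4 possible intermediate vertex sequences; the minimum is 11, attained along the walk 0 → 0 → 0 → 1.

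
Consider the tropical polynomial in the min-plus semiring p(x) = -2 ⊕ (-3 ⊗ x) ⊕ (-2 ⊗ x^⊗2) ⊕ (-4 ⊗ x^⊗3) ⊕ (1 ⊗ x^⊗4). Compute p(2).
p(2) = -2

A tropical monomial a ⊗ x^⊗i evaluates to a + i · x. Evaluating each term at x = 2:
  Term 0 contributes -2 + 0 · 2 = -2
  Term 1 contributes -3 + 1 · 2 = -1
  Term 2 contributes -2 + 2 · 2 = 2
  Term 3 contributes -4 + 3 · 2 = 2
  Term 4 contributes 1 + 4 · 2 = 9
p(2) = ⊕ of these = min[-2, -1, 2, 2, 9] = -2.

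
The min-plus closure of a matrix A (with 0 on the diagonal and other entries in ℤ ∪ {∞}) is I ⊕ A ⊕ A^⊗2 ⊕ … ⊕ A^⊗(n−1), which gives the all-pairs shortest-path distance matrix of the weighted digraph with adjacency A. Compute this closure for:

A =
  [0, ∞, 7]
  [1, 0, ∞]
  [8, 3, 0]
Closure =
  [0, 10, 7]
  [1, 0, 8]
  [4, 3, 0]

This is the Floyd-Warshall all-pairs shortest-path computation. For each intermediate vertex k = 0, 1, …, 2, update dist[i][j] ← min(dist[i][j], dist[i][k] + dist[k][j]). The final matrix gives, for each (i, j), the minimum total weight of any directed path from i to j (possibly empty when i = j).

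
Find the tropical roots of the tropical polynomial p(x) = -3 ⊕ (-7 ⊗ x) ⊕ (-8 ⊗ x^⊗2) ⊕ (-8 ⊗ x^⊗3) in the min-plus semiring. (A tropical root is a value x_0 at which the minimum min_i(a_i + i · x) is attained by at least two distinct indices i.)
Roots: {0, 1, 4}

Each tropical root is a break point of the lower envelope of the lines y = a_i + i · x (there are 4 lines, with slopes 0, 1, ..., 3). Only the lines that attain the minimum somewhere contribute to roots; other lines are dominated. Here the surviving (envelope) indices are i = 3, i = 2, i = 1, i = 0.
Intersections between consecutive envelope lines give the roots: for adjacent envelope indices i < j the intersection is x = (a_i − a_j) / (j − i). Reading off the sorted break points: {0, 1, 4}.
Verification: at each break x_0, at least two indices attain the minimum of min_i(a_i + i · x_0).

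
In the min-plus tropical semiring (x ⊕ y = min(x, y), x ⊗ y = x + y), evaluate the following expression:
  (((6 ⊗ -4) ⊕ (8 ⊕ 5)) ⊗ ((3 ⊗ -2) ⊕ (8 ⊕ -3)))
(((6 ⊗ -4) ⊕ (8 ⊕ 5)) ⊗ ((3 ⊗ -2) ⊕ (8 ⊕ -3))) = -1

Expand innermost to outermost. Recall ⊕ takes the minimum of its arguments and ⊗ takes their sum. Working out the expression (((6 ⊗ -4) ⊕ (8 ⊕ 5)) ⊗ ((3 ⊗ -2) ⊕ (8 ⊕ -3))) gives -1.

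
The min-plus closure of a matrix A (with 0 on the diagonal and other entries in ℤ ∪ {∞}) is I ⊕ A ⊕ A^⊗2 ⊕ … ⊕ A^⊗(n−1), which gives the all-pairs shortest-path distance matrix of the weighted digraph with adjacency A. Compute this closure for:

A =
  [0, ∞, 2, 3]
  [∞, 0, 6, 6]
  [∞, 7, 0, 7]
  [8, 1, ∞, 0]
Closure =
  [0, 4, 2, 3]
  [14, 0, 6, 6]
  [15, 7, 0, 7]
  [8, 1, 7, 0]

This is the Floyd-Warshall all-pairs shortest-path computation. For each intermediate vertex k = 0, 1, …, 3, update dist[i][j] ← min(dist[i][j], dist[i][k] + dist[k][j]). The final matrix gives, for each (i, j), the minimum total weight of any directed path from i to j (possibly empty when i = j).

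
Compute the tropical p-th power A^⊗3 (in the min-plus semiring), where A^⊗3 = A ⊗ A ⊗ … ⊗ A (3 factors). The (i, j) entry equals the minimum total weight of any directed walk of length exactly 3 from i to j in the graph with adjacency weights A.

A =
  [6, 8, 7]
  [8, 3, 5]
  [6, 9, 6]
A^⊗3 =
  [18, 14, 16]
  [14, 9, 11]
  [18, 15, 17]

Each entry (A^⊗3)_ij equals the minimum over all length-3 walks i = v_0 → v_1 → … → v_3 = j of Σ_t A[v_t][v_{t+1}]. For example, for (i, j) = (0, 2) we minimise over 9 possible intermediate vertex sequences; the minimum is 16, attained along the walk 0 → 1 → 1 → 2.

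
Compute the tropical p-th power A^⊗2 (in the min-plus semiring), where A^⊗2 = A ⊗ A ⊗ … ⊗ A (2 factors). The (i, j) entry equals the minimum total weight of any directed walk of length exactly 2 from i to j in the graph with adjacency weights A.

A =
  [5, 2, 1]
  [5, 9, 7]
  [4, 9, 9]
A^⊗2 =
  [5, 7, 6]
  [10, 7, 6]
  [9, 6, 5]

Each entry (A^⊗2)_ij equals the minimum over all length-2 walks i = v_0 → v_1 → … → v_2 = j of Σ_t A[v_t][v_{t+1}]. For example, for (i, j) = (0, 2) we minimise over 3 possible intermediate vertex sequences; the minimum is 6, attained along the walk 0 → 0 → 2.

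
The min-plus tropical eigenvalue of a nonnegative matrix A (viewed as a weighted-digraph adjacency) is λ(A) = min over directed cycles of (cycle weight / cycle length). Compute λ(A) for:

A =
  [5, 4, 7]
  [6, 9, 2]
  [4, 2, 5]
λ(A) = 2

Enumerate directed cycles and compute their means (weight / length). Sample:
  cycle 0 → 0: weight = 5, length = 1, mean = 5/1 ≈ 5.000
  cycle 1 → 1: weight = 9, length = 1, mean = 9/1 ≈ 9.000
  cycle 2 → 2: weight = 5, length = 1, mean = 5/1 ≈ 5.000
  cycle 0 → 1 → 0: weight = 10, length = 2, mean = 10/2 ≈ 5.000
  cycle 0 → 2 → 0: weight = 11, length = 2, mean = 11/2 ≈ 5.500
  cycle 1 → 0 → 1: weight = 10, length = 2, mean = 10/2 ≈ 5.000
Minimum mean = 2.000, attained e.g. along the cycle 1 → 2 → 1 with weight 4 and length 2. So λ(A) = 4/2 = 2.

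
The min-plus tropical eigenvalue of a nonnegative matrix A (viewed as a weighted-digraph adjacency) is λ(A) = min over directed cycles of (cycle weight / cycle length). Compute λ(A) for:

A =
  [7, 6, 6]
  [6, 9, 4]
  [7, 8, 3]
λ(A) = 3

Enumerate directed cycles and compute their means (weight / length). Sample:
  cycle 0 → 0: weight = 7, length = 1, mean = 7/1 ≈ 7.000
  cycle 1 → 1: weight = 9, length = 1, mean = 9/1 ≈ 9.000
  cycle 2 → 2: weight = 3, length = 1, mean = 3/1 ≈ 3.000
  cycle 0 → 1 → 0: weight = 12, length = 2, mean = 12/2 ≈ 6.000
  cycle 0 → 2 → 0: weight = 13, length = 2, mean = 13/2 ≈ 6.500
  cycle 1 → 0 → 1: weight = 12, length = 2, mean = 12/2 ≈ 6.000
Minimum mean = 3.000, attained e.g. along the cycle 2 → 2 with weight 3 and length 1. So λ(A) = 3/1 = 3.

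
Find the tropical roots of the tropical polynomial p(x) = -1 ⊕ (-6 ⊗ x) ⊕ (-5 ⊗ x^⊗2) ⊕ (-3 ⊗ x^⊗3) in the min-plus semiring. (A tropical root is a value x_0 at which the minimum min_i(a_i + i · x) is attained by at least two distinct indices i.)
Roots: {-2, -1, 5}

Each tropical root is a break point of the lower envelope of the lines y = a_i + i · x (there are 4 lines, with slopes 0, 1, ..., 3). Only the lines that attain the minimum somewhere contribute to roots; other lines are dominated. Here the surviving (envelope) indices are i = 3, i = 2, i = 1, i = 0.
Intersections between consecutive envelope lines give the roots: for adjacent envelope indices i < j the intersection is x = (a_i − a_j) / (j − i). Reading off the sorted break points: {-2, -1, 5}.
Verification: at each break x_0, at least two indices attain the minimum of min_i(a_i + i · x_0).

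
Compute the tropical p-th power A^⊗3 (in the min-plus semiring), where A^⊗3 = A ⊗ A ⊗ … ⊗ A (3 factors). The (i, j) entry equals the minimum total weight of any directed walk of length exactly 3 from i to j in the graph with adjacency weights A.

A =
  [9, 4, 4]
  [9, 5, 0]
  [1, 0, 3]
A^⊗3 =
  [5, 4, 4]
  [4, 3, 0]
  [1, 0, 3]

Each entry (A^⊗3)_ij equals the minimum over all length-3 walks i = v_0 → v_1 → … → v_3 = j of Σ_t A[v_t][v_{t+1}]. For example, for (i, j) = (0, 2) we minimise over 9 possible intermediate vertex sequences; the minimum is 4, attained along the walk 0 → 2 → 1 → 2.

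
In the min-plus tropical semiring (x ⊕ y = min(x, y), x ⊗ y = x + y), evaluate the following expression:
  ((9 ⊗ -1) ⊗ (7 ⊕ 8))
((9 ⊗ -1) ⊗ (7 ⊕ 8)) = 15

Expand innermost to outermost. Recall ⊕ takes the minimum of its arguments and ⊗ takes their sum. Working out the expression ((9 ⊗ -1) ⊗ (7 ⊕ 8)) gives 15.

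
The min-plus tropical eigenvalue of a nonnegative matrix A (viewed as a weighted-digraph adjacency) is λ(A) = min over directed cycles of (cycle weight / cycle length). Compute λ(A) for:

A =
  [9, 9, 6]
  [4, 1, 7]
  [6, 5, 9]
λ(A) = 1

Enumerate directed cycles and compute their means (weight / length). Sample:
  cycle 0 → 0: weight = 9, length = 1, mean = 9/1 ≈ 9.000
  cycle 1 → 1: weight = 1, length = 1, mean = 1/1 ≈ 1.000
  cycle 2 → 2: weight = 9, length = 1, mean = 9/1 ≈ 9.000
  cycle 0 → 1 → 0: weight = 13, length = 2, mean = 13/2 ≈ 6.500
  cycle 0 → 2 → 0: weight = 12, length = 2, mean = 12/2 ≈ 6.000
  cycle 1 → 0 → 1: weight = 13, length = 2, mean = 13/2 ≈ 6.500
Minimum mean = 1.000, attained e.g. along the cycle 1 → 1 with weight 1 and length 1. So λ(A) = 1/1 = 1.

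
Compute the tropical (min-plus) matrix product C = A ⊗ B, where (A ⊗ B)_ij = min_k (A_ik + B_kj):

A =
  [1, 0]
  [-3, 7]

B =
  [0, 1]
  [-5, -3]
A ⊗ B =
  [-5, -3]
  [-3, -2]

Apply the min-plus product entry-by-entry:
  C[0][0] = min over k of (A[0][0] + B[0][0] = 1 + 0 = 1, A[0][1] + B[1][0] = 0 + -5 = -5) = -5 (attained at k = 1)
  C[0][1] = min over k of (A[0][0] + B[0][1] = 1 + 1 = 2, A[0][1] + B[1][1] = 0 + -3 = -3) = -3 (attained at k = 1)
  C[1][0] = min over k of (A[1][0] + B[0][0] = -3 + 0 = -3, A[1][1] + B[1][0] = 7 + -5 = 2) = -3 (attained at k = 0)
  C[1][1] = min over k of (A[1][0] + B[0][1] = -3 + 1 = -2, A[1][1] + B[1][1] = 7 + -3 = 4) = -2 (attained at k = 0)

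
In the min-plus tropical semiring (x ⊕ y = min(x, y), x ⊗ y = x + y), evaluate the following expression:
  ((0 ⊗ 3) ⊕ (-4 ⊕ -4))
((0 ⊗ 3) ⊕ (-4 ⊕ -4)) = -4

Expand innermost to outermost. Recall ⊕ takes the minimum of its arguments and ⊗ takes their sum. Working out the expression ((0 ⊗ 3) ⊕ (-4 ⊕ -4)) gives -4.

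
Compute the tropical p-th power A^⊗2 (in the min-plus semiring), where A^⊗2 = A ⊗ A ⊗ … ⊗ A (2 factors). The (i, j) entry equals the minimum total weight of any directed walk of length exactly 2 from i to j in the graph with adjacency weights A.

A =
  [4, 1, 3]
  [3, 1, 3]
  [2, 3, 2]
A^⊗2 =
  [4, 2, 4]
  [4, 2, 4]
  [4, 3, 4]

Each entry (A^⊗2)_ij equals the minimum over all length-2 walks i = v_0 → v_1 → … → v_2 = j of Σ_t A[v_t][v_{t+1}]. For example, for (i, j) = (0, 2) we minimise over 3 possible intermediate vertex sequences; the minimum is 4, attained along the walk 0 → 1 → 2.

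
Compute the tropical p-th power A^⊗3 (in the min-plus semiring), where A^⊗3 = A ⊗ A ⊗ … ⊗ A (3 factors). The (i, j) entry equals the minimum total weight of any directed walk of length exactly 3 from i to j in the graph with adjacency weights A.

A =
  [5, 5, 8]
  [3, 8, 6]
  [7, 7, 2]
A^⊗3 =
  [13, 13, 12]
  [11, 13, 10]
  [11, 11, 6]

Each entry (A^⊗3)_ij equals the minimum over all length-3 walks i = v_0 → v_1 → … → v_3 = j of Σ_t A[v_t][v_{t+1}]. For example, for (i, j) = (0, 2) we minimise over 9 possible intermediate vertex sequences; the minimum is 12, attained along the walk 0 → 2 → 2 → 2.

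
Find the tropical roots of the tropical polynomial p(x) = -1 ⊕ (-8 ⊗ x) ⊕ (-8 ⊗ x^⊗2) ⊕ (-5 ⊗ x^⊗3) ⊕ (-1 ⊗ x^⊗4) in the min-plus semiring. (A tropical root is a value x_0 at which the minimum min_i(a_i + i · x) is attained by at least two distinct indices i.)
Roots: {-4, -3, 0, 7}

Each tropical root is a break point of the lower envelope of the lines y = a_i + i · x (there are 5 lines, with slopes 0, 1, ..., 4). Only the lines that attain the minimum somewhere contribute to roots; other lines are dominated. Here the surviving (envelope) indices are i = 4, i = 3, i = 2, i = 1, i = 0.
Intersections between consecutive envelope lines give the roots: for adjacent envelope indices i < j the intersection is x = (a_i − a_j) / (j − i). Reading off the sorted break points: {-4, -3, 0, 7}.
Verification: at each break x_0, at least two indices attain the minimum of min_i(a_i + i · x_0).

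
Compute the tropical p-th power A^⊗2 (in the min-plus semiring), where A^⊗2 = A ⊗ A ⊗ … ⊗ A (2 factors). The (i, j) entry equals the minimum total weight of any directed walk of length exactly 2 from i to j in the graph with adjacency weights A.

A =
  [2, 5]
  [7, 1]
A^⊗2 =
  [4, 6]
  [8, 2]

Each entry (A^⊗2)_ij equals the minimum over all length-2 walks i = v_0 → v_1 → … → v_2 = j of Σ_t A[v_t][v_{t+1}]. For example, for (i, j) = (0, 1) we minimise over 2 possible intermediate vertex sequences; the minimum is 6, attained along the walk 0 → 1 → 1.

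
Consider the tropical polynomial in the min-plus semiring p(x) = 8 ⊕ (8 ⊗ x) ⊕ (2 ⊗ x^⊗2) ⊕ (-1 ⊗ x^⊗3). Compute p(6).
p(6) = 8

A tropical monomial a ⊗ x^⊗i evaluates to a + i · x. Evaluating each term at x = 6:
  Term 0 contributes 8 + 0 · 6 = 8
  Term 1 contributes 8 + 1 · 6 = 14
  Term 2 contributes 2 + 2 · 6 = 14
  Term 3 contributes -1 + 3 · 6 = 17
p(6) = ⊕ of these = min[8, 14, 14, 17] = 8.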